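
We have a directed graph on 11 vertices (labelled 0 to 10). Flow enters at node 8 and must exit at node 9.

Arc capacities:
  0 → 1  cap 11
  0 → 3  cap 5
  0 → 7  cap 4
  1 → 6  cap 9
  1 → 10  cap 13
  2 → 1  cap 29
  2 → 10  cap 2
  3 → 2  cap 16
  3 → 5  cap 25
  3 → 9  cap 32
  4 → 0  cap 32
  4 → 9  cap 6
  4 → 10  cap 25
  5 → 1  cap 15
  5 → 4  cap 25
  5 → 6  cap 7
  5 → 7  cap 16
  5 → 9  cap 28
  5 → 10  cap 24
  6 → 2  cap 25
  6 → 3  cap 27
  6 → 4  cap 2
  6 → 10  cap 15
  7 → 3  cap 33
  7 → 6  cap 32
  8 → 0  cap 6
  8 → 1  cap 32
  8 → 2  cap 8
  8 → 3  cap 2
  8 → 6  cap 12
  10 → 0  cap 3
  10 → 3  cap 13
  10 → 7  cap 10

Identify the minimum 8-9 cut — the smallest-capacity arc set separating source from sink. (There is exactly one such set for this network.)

Min-cut arcs: {(1,6), (1,10), (2,10), (8,0), (8,3), (8,6)} (total capacity 44)

augment #1: 8→3→9 push 2
augment #2: 8→0→3→9 push 5
augment #3: 8→6→3→9 push 12
augment #4: 8→0→7→3→9 push 1
augment #5: 8→1→6→3→9 push 9
augment #6: 8→1→10→3→9 push 3
augment #7: 8→1→10→3→5→9 push 10
augment #8: 8→2→10→7→3→5→9 push 2
max flow = 44; residual-reachable set from 8 gives S-side
cut edges (S→T): {(1,6), (1,10), (2,10), (8,0), (8,3), (8,6)} total cap 44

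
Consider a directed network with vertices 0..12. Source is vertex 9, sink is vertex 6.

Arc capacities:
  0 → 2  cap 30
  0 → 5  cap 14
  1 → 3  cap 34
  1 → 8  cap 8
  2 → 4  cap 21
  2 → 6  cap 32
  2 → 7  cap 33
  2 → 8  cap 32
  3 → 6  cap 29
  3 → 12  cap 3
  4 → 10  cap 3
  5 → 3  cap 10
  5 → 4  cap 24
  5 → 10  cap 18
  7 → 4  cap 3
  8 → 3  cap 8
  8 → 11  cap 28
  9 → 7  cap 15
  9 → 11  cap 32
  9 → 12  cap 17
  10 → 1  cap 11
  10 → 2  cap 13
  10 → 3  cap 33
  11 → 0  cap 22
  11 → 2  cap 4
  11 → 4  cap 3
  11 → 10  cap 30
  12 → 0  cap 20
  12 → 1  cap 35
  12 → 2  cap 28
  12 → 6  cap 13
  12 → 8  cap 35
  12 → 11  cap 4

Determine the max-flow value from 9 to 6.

Maximum flow value: 52

augment #1: 9→12→6 bottleneck 13, total now 13
augment #2: 9→11→2→6 bottleneck 4, total now 17
augment #3: 9→12→2→6 bottleneck 4, total now 21
augment #4: 9→11→0→2→6 bottleneck 22, total now 43
augment #5: 9→11→10→2→6 bottleneck 2, total now 45
augment #6: 9→11→10→3→6 bottleneck 4, total now 49
augment #7: 9→7→4→10→3→6 bottleneck 3, total now 52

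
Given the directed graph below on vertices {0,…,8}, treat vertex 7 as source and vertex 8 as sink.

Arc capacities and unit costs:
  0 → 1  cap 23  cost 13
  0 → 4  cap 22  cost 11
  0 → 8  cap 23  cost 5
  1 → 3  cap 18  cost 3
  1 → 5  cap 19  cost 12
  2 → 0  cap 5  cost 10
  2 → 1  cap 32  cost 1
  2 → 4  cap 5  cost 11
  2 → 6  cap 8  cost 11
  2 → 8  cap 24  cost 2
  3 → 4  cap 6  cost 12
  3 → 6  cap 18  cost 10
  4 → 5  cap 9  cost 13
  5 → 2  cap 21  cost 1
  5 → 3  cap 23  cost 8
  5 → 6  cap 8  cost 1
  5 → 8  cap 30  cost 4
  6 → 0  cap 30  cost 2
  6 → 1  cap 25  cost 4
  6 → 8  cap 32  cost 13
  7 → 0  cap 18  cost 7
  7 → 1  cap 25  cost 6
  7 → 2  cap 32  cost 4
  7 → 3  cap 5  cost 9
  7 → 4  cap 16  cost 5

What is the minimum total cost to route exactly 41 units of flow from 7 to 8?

shortest-cost path #1: 7→2→8 push 24 @ unit cost 6 (adds 144)
shortest-cost path #2: 7→0→8 push 17 @ unit cost 12 (adds 204)
total cost = 348

Minimum cost for 41 units: 348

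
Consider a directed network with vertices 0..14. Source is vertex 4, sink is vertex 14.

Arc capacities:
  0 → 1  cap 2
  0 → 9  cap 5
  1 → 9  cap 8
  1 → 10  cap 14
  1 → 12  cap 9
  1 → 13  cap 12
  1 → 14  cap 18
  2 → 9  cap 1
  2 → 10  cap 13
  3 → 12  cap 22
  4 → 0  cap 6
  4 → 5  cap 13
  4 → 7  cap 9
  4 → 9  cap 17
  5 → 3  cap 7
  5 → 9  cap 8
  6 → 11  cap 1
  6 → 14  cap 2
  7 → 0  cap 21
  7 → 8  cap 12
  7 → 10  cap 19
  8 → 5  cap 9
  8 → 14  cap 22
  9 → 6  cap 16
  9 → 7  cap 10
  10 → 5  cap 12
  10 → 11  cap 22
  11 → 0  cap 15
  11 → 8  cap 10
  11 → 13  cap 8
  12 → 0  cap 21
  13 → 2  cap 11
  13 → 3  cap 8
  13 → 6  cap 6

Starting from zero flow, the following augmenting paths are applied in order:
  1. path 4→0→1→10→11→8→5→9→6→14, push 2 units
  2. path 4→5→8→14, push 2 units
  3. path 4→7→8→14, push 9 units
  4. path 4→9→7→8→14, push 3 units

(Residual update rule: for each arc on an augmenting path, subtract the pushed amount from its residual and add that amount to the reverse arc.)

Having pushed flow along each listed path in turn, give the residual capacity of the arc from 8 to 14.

Residual capacity of (8,14): 8

after path 1 (4→0→1→10→11→8→5→9→6→14, push 2): res(8,14)=22
after path 2 (4→5→8→14, push 2): res(8,14)=20
after path 3 (4→7→8→14, push 9): res(8,14)=11
after path 4 (4→9→7→8→14, push 3): res(8,14)=8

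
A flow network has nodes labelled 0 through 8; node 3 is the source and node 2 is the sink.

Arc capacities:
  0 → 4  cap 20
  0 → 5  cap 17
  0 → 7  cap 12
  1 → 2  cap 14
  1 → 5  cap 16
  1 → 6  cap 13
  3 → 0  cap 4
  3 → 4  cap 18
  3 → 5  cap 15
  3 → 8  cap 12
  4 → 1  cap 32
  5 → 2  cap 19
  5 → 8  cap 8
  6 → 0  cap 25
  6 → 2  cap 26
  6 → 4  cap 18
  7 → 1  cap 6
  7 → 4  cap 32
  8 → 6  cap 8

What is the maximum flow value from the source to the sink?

augment #1: 3→5→2 bottleneck 15, total now 15
augment #2: 3→0→5→2 bottleneck 4, total now 19
augment #3: 3→4→1→2 bottleneck 14, total now 33
augment #4: 3→8→6→2 bottleneck 8, total now 41
augment #5: 3→4→1→6→2 bottleneck 4, total now 45

Maximum flow value: 45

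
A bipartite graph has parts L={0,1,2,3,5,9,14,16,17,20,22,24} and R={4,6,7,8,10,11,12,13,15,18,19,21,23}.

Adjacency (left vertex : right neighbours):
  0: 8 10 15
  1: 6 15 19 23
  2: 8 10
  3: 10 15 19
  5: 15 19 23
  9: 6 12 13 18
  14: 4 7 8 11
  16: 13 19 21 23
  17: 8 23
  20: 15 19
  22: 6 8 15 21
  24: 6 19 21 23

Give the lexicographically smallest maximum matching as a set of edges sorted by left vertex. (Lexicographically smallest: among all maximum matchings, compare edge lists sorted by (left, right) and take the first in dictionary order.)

|M| = 10 (so the lex-smallest maximum matching has 10 edges)
process left vertices in ascending order; for each, take the smallest-labelled available neighbour that still permits 10 edges overall, or leave it unmatched if none does
lex-smallest matching: {0-8, 1-6, 2-10, 3-15, 5-19, 9-12, 14-4, 16-13, 17-23, 22-21}

Lex-smallest maximum matching: {(0,8), (1,6), (2,10), (3,15), (5,19), (9,12), (14,4), (16,13), (17,23), (22,21)}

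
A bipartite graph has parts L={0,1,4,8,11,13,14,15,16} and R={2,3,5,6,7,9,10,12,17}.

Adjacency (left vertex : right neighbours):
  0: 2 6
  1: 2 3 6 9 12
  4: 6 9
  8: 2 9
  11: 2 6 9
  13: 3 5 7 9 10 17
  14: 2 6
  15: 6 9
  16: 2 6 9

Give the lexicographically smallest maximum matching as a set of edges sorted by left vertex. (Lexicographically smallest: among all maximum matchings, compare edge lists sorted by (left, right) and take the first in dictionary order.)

Lex-smallest maximum matching: {(0,2), (1,3), (4,6), (8,9), (13,5)}

|M| = 5 (so the lex-smallest maximum matching has 5 edges)
process left vertices in ascending order; for each, take the smallest-labelled available neighbour that still permits 5 edges overall, or leave it unmatched if none does
lex-smallest matching: {0-2, 1-3, 4-6, 8-9, 13-5}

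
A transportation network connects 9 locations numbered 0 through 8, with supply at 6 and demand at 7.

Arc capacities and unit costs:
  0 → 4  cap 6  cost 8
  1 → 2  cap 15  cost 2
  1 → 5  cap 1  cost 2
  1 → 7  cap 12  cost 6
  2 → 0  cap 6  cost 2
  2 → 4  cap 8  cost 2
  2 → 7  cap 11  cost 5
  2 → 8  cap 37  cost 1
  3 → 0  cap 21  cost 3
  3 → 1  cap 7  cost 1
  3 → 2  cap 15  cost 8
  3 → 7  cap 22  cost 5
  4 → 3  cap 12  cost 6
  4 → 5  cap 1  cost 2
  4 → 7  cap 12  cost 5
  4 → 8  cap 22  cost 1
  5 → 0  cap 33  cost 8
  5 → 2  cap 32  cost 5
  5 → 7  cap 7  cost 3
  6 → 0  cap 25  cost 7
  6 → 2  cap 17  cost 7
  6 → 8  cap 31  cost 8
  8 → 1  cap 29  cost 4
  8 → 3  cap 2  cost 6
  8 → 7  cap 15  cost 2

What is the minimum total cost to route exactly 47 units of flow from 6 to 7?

Minimum cost for 47 units: 637

shortest-cost path #1: 6→8→7 push 15 @ unit cost 10 (adds 150)
shortest-cost path #2: 6→2→7 push 11 @ unit cost 12 (adds 132)
shortest-cost path #3: 6→2→4→7 push 6 @ unit cost 14 (adds 84)
shortest-cost path #4: 6→8→1→5→7 push 1 @ unit cost 17 (adds 17)
shortest-cost path #5: 6→8→1→7 push 12 @ unit cost 18 (adds 216)
shortest-cost path #6: 6→8→3→7 push 2 @ unit cost 19 (adds 38)
total cost = 637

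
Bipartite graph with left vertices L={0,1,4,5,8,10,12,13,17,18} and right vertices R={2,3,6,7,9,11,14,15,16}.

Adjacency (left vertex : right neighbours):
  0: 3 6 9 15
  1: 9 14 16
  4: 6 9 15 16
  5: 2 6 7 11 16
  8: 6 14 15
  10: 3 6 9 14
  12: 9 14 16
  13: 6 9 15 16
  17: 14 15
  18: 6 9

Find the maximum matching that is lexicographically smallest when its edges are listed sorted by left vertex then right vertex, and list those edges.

Lex-smallest maximum matching: {(0,3), (1,9), (4,6), (5,2), (8,14), (12,16), (13,15)}

|M| = 7 (so the lex-smallest maximum matching has 7 edges)
process left vertices in ascending order; for each, take the smallest-labelled available neighbour that still permits 7 edges overall, or leave it unmatched if none does
lex-smallest matching: {0-3, 1-9, 4-6, 5-2, 8-14, 12-16, 13-15}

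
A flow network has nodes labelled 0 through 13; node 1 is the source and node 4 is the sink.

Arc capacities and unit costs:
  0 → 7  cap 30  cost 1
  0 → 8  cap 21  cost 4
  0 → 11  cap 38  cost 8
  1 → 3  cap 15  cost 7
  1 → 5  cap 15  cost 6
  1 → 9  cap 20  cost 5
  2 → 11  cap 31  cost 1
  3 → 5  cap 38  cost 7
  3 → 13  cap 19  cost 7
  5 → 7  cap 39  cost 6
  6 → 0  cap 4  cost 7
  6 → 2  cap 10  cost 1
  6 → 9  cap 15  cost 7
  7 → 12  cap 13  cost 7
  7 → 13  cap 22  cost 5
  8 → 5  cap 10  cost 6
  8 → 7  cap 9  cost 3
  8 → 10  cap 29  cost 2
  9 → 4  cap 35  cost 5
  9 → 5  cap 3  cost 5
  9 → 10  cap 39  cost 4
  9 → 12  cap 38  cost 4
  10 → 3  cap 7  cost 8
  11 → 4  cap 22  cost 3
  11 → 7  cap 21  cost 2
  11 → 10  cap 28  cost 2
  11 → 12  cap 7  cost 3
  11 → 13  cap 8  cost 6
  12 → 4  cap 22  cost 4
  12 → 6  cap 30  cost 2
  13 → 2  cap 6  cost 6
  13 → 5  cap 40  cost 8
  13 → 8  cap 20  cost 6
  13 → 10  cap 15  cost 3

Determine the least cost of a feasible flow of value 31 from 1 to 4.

Minimum cost for 31 units: 453

shortest-cost path #1: 1→9→4 push 20 @ unit cost 10 (adds 200)
shortest-cost path #2: 1→5→7→12→4 push 11 @ unit cost 23 (adds 253)
total cost = 453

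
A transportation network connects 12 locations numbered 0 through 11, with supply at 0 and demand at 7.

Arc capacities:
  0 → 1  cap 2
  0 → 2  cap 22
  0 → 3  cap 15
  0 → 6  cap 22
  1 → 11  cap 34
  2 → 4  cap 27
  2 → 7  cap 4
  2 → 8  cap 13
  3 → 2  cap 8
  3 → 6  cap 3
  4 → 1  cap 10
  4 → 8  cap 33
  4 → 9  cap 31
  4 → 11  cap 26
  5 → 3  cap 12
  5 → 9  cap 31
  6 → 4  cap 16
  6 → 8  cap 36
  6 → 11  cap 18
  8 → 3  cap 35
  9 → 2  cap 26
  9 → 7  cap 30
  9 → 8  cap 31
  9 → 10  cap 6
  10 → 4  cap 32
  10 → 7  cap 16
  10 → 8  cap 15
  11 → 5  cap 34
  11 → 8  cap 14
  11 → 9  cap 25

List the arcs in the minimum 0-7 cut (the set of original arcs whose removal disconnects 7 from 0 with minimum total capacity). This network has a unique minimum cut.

Min-cut arcs: {(2,7), (9,7), (9,10)} (total capacity 40)

augment #1: 0→2→7 push 4
augment #2: 0→1→11→9→7 push 2
augment #3: 0→2→4→9→7 push 18
augment #4: 0→6→4→9→7 push 10
augment #5: 0→6→4→9→10→7 push 3
augment #6: 0→6→11→9→10→7 push 3
max flow = 40; residual-reachable set from 0 gives S-side
cut edges (S→T): {(2,7), (9,7), (9,10)} total cap 40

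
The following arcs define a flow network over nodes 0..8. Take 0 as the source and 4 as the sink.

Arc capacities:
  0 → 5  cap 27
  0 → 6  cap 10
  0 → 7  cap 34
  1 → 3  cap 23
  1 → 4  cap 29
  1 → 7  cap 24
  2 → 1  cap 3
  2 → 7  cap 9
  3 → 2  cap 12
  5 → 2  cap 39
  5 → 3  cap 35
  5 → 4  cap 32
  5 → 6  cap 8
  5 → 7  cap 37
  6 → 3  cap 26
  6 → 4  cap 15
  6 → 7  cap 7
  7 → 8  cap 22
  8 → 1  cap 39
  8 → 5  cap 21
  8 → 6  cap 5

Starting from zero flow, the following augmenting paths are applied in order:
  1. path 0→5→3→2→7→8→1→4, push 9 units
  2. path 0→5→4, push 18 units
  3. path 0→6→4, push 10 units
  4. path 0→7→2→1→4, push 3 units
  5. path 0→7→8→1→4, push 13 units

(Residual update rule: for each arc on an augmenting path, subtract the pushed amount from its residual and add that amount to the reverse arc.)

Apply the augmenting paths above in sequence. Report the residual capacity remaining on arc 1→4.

after path 1 (0→5→3→2→7→8→1→4, push 9): res(1,4)=20
after path 2 (0→5→4, push 18): res(1,4)=20
after path 3 (0→6→4, push 10): res(1,4)=20
after path 4 (0→7→2→1→4, push 3): res(1,4)=17
after path 5 (0→7→8→1→4, push 13): res(1,4)=4

Residual capacity of (1,4): 4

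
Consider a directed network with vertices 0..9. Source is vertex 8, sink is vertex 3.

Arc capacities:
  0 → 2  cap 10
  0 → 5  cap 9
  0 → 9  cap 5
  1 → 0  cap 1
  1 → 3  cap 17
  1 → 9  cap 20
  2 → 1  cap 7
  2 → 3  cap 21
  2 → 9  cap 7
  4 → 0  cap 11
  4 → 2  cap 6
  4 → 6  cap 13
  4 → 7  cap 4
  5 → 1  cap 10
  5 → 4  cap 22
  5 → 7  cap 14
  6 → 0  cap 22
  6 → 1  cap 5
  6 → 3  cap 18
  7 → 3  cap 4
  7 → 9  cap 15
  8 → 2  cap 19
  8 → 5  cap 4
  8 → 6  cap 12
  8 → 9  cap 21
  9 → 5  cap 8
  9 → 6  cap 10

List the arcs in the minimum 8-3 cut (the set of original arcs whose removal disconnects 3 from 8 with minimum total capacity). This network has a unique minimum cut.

augment #1: 8→2→3 push 19
augment #2: 8→6→3 push 12
augment #3: 8→5→1→3 push 4
augment #4: 8→9→6→3 push 6
augment #5: 8→9→5→1→3 push 6
augment #6: 8→9→5→7→3 push 2
augment #7: 8→9→6→1→3 push 4
max flow = 53; residual-reachable set from 8 gives S-side
cut edges (S→T): {(8,2), (8,5), (8,6), (9,5), (9,6)} total cap 53

Min-cut arcs: {(8,2), (8,5), (8,6), (9,5), (9,6)} (total capacity 53)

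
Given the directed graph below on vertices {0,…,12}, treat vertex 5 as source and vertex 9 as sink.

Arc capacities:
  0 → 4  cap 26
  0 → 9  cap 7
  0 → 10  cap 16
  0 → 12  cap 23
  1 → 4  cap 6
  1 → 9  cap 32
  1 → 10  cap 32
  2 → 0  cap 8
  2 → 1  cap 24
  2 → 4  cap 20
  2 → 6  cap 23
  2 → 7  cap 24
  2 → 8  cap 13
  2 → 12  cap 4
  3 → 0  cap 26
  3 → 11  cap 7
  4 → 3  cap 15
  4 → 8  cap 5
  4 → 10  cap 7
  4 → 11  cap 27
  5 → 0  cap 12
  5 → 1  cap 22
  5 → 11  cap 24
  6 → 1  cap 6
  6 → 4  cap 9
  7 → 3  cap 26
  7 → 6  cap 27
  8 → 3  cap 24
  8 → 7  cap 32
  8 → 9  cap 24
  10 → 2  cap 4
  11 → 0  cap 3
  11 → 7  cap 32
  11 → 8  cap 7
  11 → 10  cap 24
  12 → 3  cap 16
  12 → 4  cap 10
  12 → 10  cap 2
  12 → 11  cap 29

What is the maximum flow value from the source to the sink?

augment #1: 5→0→9 bottleneck 7, total now 7
augment #2: 5→1→9 bottleneck 22, total now 29
augment #3: 5→11→8→9 bottleneck 7, total now 36
augment #4: 5→0→4→8→9 bottleneck 5, total now 41
augment #5: 5→11→7→6→1→9 bottleneck 6, total now 47
augment #6: 5→11→10→2→1→9 bottleneck 4, total now 51

Maximum flow value: 51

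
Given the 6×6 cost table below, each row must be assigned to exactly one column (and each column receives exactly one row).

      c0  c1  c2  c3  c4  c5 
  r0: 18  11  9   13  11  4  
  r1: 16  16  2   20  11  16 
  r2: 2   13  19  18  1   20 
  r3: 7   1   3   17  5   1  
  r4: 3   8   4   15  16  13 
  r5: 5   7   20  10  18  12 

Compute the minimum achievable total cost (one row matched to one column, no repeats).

optimal assignment: row0→col5 (cost 4), row1→col2 (cost 2), row2→col4 (cost 1), row3→col1 (cost 1), row4→col0 (cost 3), row5→col3 (cost 10)
total = 4 + 2 + 1 + 1 + 3 + 10 = 21

Minimum assignment cost: 21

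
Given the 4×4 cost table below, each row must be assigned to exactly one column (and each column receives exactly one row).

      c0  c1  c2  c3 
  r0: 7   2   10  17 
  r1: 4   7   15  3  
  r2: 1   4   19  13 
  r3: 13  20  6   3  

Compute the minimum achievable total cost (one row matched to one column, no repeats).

optimal assignment: row0→col1 (cost 2), row1→col3 (cost 3), row2→col0 (cost 1), row3→col2 (cost 6)
total = 2 + 3 + 1 + 6 = 12

Minimum assignment cost: 12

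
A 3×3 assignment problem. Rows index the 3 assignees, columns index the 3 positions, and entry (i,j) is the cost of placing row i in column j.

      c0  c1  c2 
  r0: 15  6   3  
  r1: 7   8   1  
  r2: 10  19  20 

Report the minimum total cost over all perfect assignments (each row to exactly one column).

optimal assignment: row0→col1 (cost 6), row1→col2 (cost 1), row2→col0 (cost 10)
total = 6 + 1 + 10 = 17

Minimum assignment cost: 17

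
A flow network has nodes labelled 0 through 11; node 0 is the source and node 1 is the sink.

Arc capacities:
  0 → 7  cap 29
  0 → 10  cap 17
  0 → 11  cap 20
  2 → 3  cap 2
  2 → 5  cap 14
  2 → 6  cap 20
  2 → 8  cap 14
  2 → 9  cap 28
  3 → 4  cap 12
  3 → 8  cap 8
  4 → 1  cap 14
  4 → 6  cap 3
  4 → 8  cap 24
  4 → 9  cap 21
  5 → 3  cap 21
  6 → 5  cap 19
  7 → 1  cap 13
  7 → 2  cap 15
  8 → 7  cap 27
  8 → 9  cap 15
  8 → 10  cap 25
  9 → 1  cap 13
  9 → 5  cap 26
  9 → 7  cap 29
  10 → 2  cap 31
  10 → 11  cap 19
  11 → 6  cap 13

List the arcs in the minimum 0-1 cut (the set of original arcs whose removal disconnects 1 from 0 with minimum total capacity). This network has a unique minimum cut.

augment #1: 0→7→1 push 13
augment #2: 0→7→2→9→1 push 13
augment #3: 0→7→2→3→4→1 push 2
augment #4: 0→10→2→5→3→4→1 push 10
max flow = 38; residual-reachable set from 0 gives S-side
cut edges (S→T): {(3,4), (7,1), (9,1)} total cap 38

Min-cut arcs: {(3,4), (7,1), (9,1)} (total capacity 38)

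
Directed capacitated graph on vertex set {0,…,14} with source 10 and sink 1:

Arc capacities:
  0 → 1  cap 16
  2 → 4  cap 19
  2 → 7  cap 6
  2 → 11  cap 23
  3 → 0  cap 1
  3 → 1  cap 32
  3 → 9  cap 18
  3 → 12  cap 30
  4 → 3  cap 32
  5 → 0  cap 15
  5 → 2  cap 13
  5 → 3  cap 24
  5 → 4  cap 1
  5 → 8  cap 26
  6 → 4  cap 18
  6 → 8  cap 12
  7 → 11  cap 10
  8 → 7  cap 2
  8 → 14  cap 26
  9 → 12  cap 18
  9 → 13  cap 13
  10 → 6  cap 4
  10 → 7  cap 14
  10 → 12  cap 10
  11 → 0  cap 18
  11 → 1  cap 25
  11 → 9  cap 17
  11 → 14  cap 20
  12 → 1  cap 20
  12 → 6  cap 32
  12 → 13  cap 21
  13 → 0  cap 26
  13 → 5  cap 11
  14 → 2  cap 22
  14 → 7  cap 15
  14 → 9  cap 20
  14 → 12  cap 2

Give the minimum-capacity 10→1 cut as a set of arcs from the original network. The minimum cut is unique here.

augment #1: 10→12→1 push 10
augment #2: 10→7→11→1 push 10
augment #3: 10→6→4→3→1 push 4
max flow = 24; residual-reachable set from 10 gives S-side
cut edges (S→T): {(7,11), (10,6), (10,12)} total cap 24

Min-cut arcs: {(7,11), (10,6), (10,12)} (total capacity 24)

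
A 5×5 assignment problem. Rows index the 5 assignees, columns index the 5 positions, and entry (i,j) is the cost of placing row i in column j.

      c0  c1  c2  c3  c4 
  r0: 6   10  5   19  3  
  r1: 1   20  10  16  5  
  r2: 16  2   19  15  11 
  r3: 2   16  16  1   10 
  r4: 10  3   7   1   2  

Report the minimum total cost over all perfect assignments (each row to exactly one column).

Minimum assignment cost: 11

optimal assignment: row0→col2 (cost 5), row1→col0 (cost 1), row2→col1 (cost 2), row3→col3 (cost 1), row4→col4 (cost 2)
total = 5 + 1 + 2 + 1 + 2 = 11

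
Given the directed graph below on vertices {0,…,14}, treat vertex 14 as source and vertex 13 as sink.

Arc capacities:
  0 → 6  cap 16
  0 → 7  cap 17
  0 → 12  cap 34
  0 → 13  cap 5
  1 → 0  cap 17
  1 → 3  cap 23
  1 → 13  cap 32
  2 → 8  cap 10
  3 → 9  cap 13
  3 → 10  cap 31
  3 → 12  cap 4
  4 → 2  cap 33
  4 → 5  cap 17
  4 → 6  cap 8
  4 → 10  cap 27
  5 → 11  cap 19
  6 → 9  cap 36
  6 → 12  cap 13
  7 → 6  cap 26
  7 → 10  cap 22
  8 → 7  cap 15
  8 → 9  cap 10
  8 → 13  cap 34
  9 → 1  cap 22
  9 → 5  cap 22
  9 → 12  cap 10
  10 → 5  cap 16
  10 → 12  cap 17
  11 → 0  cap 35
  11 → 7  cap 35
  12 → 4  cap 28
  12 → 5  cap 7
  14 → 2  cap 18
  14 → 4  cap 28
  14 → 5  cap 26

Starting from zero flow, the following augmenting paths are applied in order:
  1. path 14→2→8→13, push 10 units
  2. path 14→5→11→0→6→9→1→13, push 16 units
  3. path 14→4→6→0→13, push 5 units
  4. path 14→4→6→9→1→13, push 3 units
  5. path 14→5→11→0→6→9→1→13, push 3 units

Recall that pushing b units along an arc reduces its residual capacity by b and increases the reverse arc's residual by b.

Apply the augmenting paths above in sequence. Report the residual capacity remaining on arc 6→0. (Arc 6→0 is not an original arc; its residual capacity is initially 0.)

Residual capacity of (6,0): 14

after path 1 (14→2→8→13, push 10): res(6,0)=0
after path 2 (14→5→11→0→6→9→1→13, push 16): res(6,0)=16
after path 3 (14→4→6→0→13, push 5): res(6,0)=11
after path 4 (14→4→6→9→1→13, push 3): res(6,0)=11
after path 5 (14→5→11→0→6→9→1→13, push 3): res(6,0)=14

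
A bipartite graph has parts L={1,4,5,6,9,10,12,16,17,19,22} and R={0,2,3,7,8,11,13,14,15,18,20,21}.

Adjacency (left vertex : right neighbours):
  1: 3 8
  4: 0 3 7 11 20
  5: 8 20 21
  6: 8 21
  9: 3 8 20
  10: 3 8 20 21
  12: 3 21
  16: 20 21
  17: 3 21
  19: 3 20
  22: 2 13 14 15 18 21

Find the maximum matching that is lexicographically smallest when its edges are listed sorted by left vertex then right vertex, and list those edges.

|M| = 6 (so the lex-smallest maximum matching has 6 edges)
process left vertices in ascending order; for each, take the smallest-labelled available neighbour that still permits 6 edges overall, or leave it unmatched if none does
lex-smallest matching: {1-3, 4-0, 5-8, 6-21, 9-20, 22-2}

Lex-smallest maximum matching: {(1,3), (4,0), (5,8), (6,21), (9,20), (22,2)}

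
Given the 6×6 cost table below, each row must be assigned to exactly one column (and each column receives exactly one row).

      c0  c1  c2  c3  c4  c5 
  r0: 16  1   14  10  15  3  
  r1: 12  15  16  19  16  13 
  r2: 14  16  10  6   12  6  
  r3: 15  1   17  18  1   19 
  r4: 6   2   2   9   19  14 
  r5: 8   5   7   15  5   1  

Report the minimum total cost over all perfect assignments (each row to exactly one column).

Minimum assignment cost: 23

optimal assignment: row0→col1 (cost 1), row1→col0 (cost 12), row2→col3 (cost 6), row3→col4 (cost 1), row4→col2 (cost 2), row5→col5 (cost 1)
total = 1 + 12 + 6 + 1 + 2 + 1 = 23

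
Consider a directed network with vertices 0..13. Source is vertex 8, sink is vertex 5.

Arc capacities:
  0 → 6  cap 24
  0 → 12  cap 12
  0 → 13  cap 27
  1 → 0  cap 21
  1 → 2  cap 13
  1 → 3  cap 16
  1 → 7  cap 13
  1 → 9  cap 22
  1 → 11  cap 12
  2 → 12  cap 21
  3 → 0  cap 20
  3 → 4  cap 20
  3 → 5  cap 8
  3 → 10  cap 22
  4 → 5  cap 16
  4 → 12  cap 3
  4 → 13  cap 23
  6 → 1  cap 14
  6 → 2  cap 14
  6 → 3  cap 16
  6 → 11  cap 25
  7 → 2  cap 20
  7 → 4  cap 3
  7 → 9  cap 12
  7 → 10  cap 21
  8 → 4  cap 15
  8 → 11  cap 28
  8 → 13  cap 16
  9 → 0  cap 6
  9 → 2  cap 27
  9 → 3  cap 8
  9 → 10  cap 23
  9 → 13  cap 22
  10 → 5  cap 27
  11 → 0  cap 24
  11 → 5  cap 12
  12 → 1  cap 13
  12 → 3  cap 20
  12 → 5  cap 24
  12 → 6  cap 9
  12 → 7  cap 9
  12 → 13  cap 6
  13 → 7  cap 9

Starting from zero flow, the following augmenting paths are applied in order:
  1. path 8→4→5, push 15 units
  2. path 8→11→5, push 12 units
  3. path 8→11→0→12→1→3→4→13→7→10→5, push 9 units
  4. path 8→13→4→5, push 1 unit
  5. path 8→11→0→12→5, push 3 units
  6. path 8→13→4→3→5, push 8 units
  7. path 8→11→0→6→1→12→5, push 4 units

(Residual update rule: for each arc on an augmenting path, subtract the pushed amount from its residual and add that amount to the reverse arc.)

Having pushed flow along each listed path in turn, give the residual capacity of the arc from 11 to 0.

Residual capacity of (11,0): 8

after path 1 (8→4→5, push 15): res(11,0)=24
after path 2 (8→11→5, push 12): res(11,0)=24
after path 3 (8→11→0→12→1→3→4→13→7→10→5, push 9): res(11,0)=15
after path 4 (8→13→4→5, push 1): res(11,0)=15
after path 5 (8→11→0→12→5, push 3): res(11,0)=12
after path 6 (8→13→4→3→5, push 8): res(11,0)=12
after path 7 (8→11→0→6→1→12→5, push 4): res(11,0)=8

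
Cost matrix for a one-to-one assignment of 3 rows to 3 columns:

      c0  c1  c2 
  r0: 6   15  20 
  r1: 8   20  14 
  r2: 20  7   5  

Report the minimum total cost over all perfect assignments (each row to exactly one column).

Minimum assignment cost: 27

optimal assignment: row0→col0 (cost 6), row1→col2 (cost 14), row2→col1 (cost 7)
total = 6 + 14 + 7 = 27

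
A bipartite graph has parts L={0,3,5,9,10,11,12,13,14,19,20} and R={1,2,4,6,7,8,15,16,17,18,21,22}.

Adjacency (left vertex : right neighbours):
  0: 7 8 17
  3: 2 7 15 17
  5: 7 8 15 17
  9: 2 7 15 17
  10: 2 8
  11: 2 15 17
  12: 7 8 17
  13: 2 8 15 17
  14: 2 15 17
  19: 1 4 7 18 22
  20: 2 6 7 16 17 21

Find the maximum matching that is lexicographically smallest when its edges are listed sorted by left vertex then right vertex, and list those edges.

Lex-smallest maximum matching: {(0,7), (3,2), (5,8), (9,15), (11,17), (19,1), (20,6)}

|M| = 7 (so the lex-smallest maximum matching has 7 edges)
process left vertices in ascending order; for each, take the smallest-labelled available neighbour that still permits 7 edges overall, or leave it unmatched if none does
lex-smallest matching: {0-7, 3-2, 5-8, 9-15, 11-17, 19-1, 20-6}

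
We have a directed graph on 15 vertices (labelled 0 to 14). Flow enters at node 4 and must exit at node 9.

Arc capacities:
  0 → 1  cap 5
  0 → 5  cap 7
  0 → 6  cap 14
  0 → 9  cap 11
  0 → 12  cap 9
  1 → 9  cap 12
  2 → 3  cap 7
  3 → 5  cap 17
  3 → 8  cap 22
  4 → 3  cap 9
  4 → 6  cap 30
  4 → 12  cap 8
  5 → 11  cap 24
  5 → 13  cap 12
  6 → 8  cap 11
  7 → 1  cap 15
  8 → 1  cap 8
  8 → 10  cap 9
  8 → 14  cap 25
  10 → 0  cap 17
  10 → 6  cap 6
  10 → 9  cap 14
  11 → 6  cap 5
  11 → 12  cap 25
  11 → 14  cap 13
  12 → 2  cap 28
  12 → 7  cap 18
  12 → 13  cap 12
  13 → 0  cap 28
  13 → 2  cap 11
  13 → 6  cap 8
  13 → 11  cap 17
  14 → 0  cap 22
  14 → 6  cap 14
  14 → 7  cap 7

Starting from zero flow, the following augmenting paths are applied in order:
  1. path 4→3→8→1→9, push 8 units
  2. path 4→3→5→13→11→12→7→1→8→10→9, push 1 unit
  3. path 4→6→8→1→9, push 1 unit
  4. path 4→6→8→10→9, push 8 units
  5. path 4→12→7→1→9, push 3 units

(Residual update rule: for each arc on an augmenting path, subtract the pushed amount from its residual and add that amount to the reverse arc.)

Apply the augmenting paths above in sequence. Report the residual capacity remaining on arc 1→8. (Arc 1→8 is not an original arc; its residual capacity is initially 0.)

after path 1 (4→3→8→1→9, push 8): res(1,8)=8
after path 2 (4→3→5→13→11→12→7→1→8→10→9, push 1): res(1,8)=7
after path 3 (4→6→8→1→9, push 1): res(1,8)=8
after path 4 (4→6→8→10→9, push 8): res(1,8)=8
after path 5 (4→12→7→1→9, push 3): res(1,8)=8

Residual capacity of (1,8): 8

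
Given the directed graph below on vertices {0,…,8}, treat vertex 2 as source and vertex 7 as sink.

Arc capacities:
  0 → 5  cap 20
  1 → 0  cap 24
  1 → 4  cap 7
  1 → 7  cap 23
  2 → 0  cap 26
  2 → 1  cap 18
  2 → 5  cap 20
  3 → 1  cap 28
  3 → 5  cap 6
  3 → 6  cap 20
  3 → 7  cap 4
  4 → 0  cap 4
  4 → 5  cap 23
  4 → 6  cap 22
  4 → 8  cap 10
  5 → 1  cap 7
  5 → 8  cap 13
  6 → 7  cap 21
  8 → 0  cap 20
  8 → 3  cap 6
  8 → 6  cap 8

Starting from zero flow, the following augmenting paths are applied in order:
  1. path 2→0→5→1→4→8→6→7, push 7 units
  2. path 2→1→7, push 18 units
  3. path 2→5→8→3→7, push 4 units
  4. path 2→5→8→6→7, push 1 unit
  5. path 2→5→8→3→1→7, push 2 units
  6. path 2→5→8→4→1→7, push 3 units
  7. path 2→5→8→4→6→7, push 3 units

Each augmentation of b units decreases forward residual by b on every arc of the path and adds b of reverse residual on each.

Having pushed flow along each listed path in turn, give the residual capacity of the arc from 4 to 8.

after path 1 (2→0→5→1→4→8→6→7, push 7): res(4,8)=3
after path 2 (2→1→7, push 18): res(4,8)=3
after path 3 (2→5→8→3→7, push 4): res(4,8)=3
after path 4 (2→5→8→6→7, push 1): res(4,8)=3
after path 5 (2→5→8→3→1→7, push 2): res(4,8)=3
after path 6 (2→5→8→4→1→7, push 3): res(4,8)=6
after path 7 (2→5→8→4→6→7, push 3): res(4,8)=9

Residual capacity of (4,8): 9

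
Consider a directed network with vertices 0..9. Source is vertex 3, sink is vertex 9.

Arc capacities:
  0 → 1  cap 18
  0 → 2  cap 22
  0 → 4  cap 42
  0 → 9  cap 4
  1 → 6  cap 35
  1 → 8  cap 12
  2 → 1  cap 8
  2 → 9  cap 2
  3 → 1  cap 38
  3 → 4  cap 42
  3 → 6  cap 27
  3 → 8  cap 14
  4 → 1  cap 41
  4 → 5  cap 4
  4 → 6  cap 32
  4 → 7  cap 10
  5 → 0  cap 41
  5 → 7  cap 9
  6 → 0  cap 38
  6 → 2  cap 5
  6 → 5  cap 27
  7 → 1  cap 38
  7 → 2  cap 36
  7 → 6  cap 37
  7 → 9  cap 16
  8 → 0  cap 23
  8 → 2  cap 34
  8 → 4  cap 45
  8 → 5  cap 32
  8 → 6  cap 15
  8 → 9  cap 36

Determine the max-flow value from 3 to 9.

Maximum flow value: 48

augment #1: 3→8→9 bottleneck 14, total now 14
augment #2: 3→1→8→9 bottleneck 12, total now 26
augment #3: 3→4→7→9 bottleneck 10, total now 36
augment #4: 3→6→0→9 bottleneck 4, total now 40
augment #5: 3→6→2→9 bottleneck 2, total now 42
augment #6: 3→4→5→7→9 bottleneck 4, total now 46
augment #7: 3→6→5→7→9 bottleneck 2, total now 48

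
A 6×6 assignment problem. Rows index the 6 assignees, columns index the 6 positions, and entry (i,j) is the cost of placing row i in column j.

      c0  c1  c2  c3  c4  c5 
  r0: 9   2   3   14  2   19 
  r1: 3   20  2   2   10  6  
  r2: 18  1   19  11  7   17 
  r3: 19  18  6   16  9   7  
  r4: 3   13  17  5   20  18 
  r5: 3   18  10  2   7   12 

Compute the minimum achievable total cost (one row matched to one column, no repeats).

Minimum assignment cost: 17

optimal assignment: row0→col4 (cost 2), row1→col2 (cost 2), row2→col1 (cost 1), row3→col5 (cost 7), row4→col0 (cost 3), row5→col3 (cost 2)
total = 2 + 2 + 1 + 7 + 3 + 2 = 17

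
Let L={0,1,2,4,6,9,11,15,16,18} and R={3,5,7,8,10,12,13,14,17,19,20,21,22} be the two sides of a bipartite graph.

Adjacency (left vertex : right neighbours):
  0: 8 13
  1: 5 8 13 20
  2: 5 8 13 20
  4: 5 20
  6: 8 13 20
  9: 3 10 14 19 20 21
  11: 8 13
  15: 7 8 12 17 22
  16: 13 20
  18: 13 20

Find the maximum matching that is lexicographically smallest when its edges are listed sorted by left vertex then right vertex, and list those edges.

|M| = 6 (so the lex-smallest maximum matching has 6 edges)
process left vertices in ascending order; for each, take the smallest-labelled available neighbour that still permits 6 edges overall, or leave it unmatched if none does
lex-smallest matching: {0-8, 1-5, 2-13, 4-20, 9-3, 15-7}

Lex-smallest maximum matching: {(0,8), (1,5), (2,13), (4,20), (9,3), (15,7)}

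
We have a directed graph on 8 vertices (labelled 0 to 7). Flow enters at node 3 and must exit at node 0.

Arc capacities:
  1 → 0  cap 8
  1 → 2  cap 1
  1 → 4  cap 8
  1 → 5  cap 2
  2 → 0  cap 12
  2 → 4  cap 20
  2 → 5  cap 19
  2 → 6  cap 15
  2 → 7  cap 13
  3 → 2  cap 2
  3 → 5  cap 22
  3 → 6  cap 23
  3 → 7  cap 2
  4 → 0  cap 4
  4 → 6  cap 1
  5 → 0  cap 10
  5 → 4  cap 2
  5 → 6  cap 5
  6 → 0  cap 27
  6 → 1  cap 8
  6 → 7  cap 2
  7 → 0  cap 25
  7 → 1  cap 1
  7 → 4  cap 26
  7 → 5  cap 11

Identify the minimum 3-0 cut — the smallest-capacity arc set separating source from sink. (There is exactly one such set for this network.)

Min-cut arcs: {(3,2), (3,6), (3,7), (5,0), (5,4), (5,6)} (total capacity 44)

augment #1: 3→2→0 push 2
augment #2: 3→5→0 push 10
augment #3: 3→6→0 push 23
augment #4: 3→7→0 push 2
augment #5: 3→5→4→0 push 2
augment #6: 3→5→6→0 push 4
augment #7: 3→5→6→1→0 push 1
max flow = 44; residual-reachable set from 3 gives S-side
cut edges (S→T): {(3,2), (3,6), (3,7), (5,0), (5,4), (5,6)} total cap 44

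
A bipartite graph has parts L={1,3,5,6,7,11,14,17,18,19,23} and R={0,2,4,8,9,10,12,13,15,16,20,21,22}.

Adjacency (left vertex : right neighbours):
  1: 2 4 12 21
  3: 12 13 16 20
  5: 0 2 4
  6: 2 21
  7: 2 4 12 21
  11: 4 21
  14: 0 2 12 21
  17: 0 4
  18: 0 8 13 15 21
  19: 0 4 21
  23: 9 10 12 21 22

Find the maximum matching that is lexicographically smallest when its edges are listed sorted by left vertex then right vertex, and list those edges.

Lex-smallest maximum matching: {(1,2), (3,13), (5,0), (6,21), (7,4), (14,12), (18,8), (23,9)}

|M| = 8 (so the lex-smallest maximum matching has 8 edges)
process left vertices in ascending order; for each, take the smallest-labelled available neighbour that still permits 8 edges overall, or leave it unmatched if none does
lex-smallest matching: {1-2, 3-13, 5-0, 6-21, 7-4, 14-12, 18-8, 23-9}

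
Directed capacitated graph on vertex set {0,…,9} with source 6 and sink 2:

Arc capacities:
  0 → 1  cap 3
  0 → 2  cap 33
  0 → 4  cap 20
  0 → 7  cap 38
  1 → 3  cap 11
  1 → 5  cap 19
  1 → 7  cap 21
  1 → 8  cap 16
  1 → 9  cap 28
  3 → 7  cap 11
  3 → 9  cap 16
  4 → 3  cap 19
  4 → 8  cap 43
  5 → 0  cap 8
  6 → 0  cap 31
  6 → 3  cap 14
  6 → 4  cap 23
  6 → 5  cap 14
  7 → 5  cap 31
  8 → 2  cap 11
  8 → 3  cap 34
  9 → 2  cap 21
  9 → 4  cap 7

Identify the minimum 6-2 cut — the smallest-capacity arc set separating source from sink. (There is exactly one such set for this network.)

Min-cut arcs: {(0,1), (0,2), (3,9), (8,2)} (total capacity 63)

augment #1: 6→0→2 push 31
augment #2: 6→3→9→2 push 14
augment #3: 6→4→8→2 push 11
augment #4: 6→5→0→2 push 2
augment #5: 6→4→3→9→2 push 2
augment #6: 6→5→0→1→9→2 push 3
max flow = 63; residual-reachable set from 6 gives S-side
cut edges (S→T): {(0,1), (0,2), (3,9), (8,2)} total cap 63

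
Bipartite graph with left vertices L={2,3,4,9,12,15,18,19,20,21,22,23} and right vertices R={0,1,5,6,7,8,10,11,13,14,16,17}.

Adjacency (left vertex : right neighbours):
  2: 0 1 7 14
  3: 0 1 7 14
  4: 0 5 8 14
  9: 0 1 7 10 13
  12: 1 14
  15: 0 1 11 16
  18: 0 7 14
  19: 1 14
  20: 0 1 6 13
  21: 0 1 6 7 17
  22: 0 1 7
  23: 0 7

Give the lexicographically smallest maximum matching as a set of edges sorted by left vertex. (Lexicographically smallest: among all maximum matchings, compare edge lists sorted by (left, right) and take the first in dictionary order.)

Lex-smallest maximum matching: {(2,0), (3,1), (4,5), (9,10), (12,14), (15,11), (18,7), (20,6), (21,17)}

|M| = 9 (so the lex-smallest maximum matching has 9 edges)
process left vertices in ascending order; for each, take the smallest-labelled available neighbour that still permits 9 edges overall, or leave it unmatched if none does
lex-smallest matching: {2-0, 3-1, 4-5, 9-10, 12-14, 15-11, 18-7, 20-6, 21-17}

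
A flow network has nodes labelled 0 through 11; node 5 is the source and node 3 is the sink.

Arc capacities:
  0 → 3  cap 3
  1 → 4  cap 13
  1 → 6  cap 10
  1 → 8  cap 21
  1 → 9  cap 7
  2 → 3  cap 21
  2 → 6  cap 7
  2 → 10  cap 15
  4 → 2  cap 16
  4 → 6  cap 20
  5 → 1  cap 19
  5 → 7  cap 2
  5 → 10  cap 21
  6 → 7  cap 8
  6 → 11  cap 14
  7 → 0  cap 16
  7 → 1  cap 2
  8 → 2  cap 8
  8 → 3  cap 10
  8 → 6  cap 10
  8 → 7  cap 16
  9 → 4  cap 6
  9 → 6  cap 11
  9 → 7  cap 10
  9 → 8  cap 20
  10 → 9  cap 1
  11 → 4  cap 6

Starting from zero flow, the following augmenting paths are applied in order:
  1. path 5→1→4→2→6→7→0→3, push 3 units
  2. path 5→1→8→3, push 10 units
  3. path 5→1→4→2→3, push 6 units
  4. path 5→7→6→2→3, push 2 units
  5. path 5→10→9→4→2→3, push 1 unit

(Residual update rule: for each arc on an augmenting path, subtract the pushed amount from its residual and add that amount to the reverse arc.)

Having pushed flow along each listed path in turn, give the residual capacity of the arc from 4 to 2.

Residual capacity of (4,2): 6

after path 1 (5→1→4→2→6→7→0→3, push 3): res(4,2)=13
after path 2 (5→1→8→3, push 10): res(4,2)=13
after path 3 (5→1→4→2→3, push 6): res(4,2)=7
after path 4 (5→7→6→2→3, push 2): res(4,2)=7
after path 5 (5→10→9→4→2→3, push 1): res(4,2)=6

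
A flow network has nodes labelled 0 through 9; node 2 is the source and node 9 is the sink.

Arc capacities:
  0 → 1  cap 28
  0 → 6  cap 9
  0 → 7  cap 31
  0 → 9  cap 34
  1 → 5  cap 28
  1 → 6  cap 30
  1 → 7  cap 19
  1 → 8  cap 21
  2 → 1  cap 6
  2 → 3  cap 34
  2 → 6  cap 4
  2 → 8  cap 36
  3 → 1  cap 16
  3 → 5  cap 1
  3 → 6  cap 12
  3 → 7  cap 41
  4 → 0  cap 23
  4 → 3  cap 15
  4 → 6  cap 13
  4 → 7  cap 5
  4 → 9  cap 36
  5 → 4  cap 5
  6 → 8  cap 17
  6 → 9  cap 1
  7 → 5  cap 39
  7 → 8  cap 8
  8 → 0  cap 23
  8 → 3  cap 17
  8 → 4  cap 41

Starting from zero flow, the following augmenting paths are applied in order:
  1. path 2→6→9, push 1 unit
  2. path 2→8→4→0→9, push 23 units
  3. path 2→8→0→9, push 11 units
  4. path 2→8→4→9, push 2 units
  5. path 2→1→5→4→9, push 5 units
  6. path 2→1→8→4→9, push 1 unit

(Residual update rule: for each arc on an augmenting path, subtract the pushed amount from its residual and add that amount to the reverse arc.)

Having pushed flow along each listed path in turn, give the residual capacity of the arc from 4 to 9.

after path 1 (2→6→9, push 1): res(4,9)=36
after path 2 (2→8→4→0→9, push 23): res(4,9)=36
after path 3 (2→8→0→9, push 11): res(4,9)=36
after path 4 (2→8→4→9, push 2): res(4,9)=34
after path 5 (2→1→5→4→9, push 5): res(4,9)=29
after path 6 (2→1→8→4→9, push 1): res(4,9)=28

Residual capacity of (4,9): 28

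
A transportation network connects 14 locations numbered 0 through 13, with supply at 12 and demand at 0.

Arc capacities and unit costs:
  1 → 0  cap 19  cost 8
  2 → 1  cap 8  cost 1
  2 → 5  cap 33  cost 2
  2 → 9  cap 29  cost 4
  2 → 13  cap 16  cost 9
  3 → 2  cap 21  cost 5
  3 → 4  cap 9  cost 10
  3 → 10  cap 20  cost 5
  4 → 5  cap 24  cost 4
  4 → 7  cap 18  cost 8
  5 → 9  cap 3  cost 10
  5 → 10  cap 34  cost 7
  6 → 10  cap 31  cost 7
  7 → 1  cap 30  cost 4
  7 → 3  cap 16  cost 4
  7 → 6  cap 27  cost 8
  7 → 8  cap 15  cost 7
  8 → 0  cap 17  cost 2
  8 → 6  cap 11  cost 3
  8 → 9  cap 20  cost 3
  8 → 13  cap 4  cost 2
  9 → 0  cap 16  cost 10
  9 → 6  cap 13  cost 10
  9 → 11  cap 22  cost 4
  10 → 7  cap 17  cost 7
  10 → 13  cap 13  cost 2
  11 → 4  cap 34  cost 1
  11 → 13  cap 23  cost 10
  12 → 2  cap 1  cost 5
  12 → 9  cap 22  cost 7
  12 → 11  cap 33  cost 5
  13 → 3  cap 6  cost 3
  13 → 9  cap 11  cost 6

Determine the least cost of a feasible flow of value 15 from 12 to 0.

shortest-cost path #1: 12→2→1→0 push 1 @ unit cost 14 (adds 14)
shortest-cost path #2: 12→9→0 push 14 @ unit cost 17 (adds 238)
total cost = 252

Minimum cost for 15 units: 252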